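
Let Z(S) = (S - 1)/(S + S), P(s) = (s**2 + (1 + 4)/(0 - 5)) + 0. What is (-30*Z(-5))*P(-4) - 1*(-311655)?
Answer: 311385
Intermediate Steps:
P(s) = -1 + s**2 (P(s) = (s**2 + 5/(-5)) + 0 = (s**2 + 5*(-1/5)) + 0 = (s**2 - 1) + 0 = (-1 + s**2) + 0 = -1 + s**2)
Z(S) = (-1 + S)/(2*S) (Z(S) = (-1 + S)/((2*S)) = (-1 + S)*(1/(2*S)) = (-1 + S)/(2*S))
(-30*Z(-5))*P(-4) - 1*(-311655) = (-15*(-1 - 5)/(-5))*(-1 + (-4)**2) - 1*(-311655) = (-15*(-1)*(-6)/5)*(-1 + 16) + 311655 = -30*3/5*15 + 311655 = -18*15 + 311655 = -270 + 311655 = 311385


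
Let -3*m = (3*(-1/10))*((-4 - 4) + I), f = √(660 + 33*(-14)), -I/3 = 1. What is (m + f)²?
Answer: 19921/100 - 33*√22/5 ≈ 168.25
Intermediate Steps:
I = -3 (I = -3*1 = -3)
f = 3*√22 (f = √(660 - 462) = √198 = 3*√22 ≈ 14.071)
m = -11/10 (m = -3*(-1/10)*((-4 - 4) - 3)/3 = -3*(-1*⅒)*(-8 - 3)/3 = -3*(-⅒)*(-11)/3 = -(-1)*(-11)/10 = -⅓*33/10 = -11/10 ≈ -1.1000)
(m + f)² = (-11/10 + 3*√22)²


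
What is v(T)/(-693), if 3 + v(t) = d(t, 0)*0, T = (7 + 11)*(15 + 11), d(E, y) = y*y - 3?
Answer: 1/231 ≈ 0.0043290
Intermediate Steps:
d(E, y) = -3 + y**2 (d(E, y) = y**2 - 3 = -3 + y**2)
T = 468 (T = 18*26 = 468)
v(t) = -3 (v(t) = -3 + (-3 + 0**2)*0 = -3 + (-3 + 0)*0 = -3 - 3*0 = -3 + 0 = -3)
v(T)/(-693) = -3/(-693) = -3*(-1/693) = 1/231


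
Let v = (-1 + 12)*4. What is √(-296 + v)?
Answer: 6*I*√7 ≈ 15.875*I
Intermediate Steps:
v = 44 (v = 11*4 = 44)
√(-296 + v) = √(-296 + 44) = √(-252) = 6*I*√7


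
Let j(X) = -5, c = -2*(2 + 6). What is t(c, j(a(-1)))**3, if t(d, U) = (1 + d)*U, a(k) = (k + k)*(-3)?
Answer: 421875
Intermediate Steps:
a(k) = -6*k (a(k) = (2*k)*(-3) = -6*k)
c = -16 (c = -2*8 = -16)
t(d, U) = U*(1 + d)
t(c, j(a(-1)))**3 = (-5*(1 - 16))**3 = (-5*(-15))**3 = 75**3 = 421875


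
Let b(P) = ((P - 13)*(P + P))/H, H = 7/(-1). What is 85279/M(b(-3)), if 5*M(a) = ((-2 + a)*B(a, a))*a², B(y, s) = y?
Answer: 204754879/19464192 ≈ 10.520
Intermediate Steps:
H = -7 (H = 7*(-1) = -7)
b(P) = -2*P*(-13 + P)/7 (b(P) = ((P - 13)*(P + P))/(-7) = ((-13 + P)*(2*P))*(-⅐) = (2*P*(-13 + P))*(-⅐) = -2*P*(-13 + P)/7)
M(a) = a³*(-2 + a)/5 (M(a) = (((-2 + a)*a)*a²)/5 = ((a*(-2 + a))*a²)/5 = (a³*(-2 + a))/5 = a³*(-2 + a)/5)
85279/M(b(-3)) = 85279/((((2/7)*(-3)*(13 - 1*(-3)))³*(-2 + (2/7)*(-3)*(13 - 1*(-3)))/5)) = 85279/((((2/7)*(-3)*(13 + 3))³*(-2 + (2/7)*(-3)*(13 + 3))/5)) = 85279/((((2/7)*(-3)*16)³*(-2 + (2/7)*(-3)*16)/5)) = 85279/(((-96/7)³*(-2 - 96/7)/5)) = 85279/(((⅕)*(-884736/343)*(-110/7))) = 85279/(19464192/2401) = 85279*(2401/19464192) = 204754879/19464192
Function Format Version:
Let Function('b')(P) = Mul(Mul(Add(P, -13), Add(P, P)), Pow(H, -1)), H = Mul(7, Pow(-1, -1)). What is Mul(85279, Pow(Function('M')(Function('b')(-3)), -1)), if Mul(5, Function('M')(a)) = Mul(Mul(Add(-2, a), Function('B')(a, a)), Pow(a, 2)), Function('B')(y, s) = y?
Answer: Rational(204754879, 19464192) ≈ 10.520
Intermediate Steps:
H = -7 (H = Mul(7, -1) = -7)
Function('b')(P) = Mul(Rational(-2, 7), P, Add(-13, P)) (Function('b')(P) = Mul(Mul(Add(P, -13), Add(P, P)), Pow(-7, -1)) = Mul(Mul(Add(-13, P), Mul(2, P)), Rational(-1, 7)) = Mul(Mul(2, P, Add(-13, P)), Rational(-1, 7)) = Mul(Rational(-2, 7), P, Add(-13, P)))
Function('M')(a) = Mul(Rational(1, 5), Pow(a, 3), Add(-2, a)) (Function('M')(a) = Mul(Rational(1, 5), Mul(Mul(Add(-2, a), a), Pow(a, 2))) = Mul(Rational(1, 5), Mul(Mul(a, Add(-2, a)), Pow(a, 2))) = Mul(Rational(1, 5), Mul(Pow(a, 3), Add(-2, a))) = Mul(Rational(1, 5), Pow(a, 3), Add(-2, a)))
Mul(85279, Pow(Function('M')(Function('b')(-3)), -1)) = Mul(85279, Pow(Mul(Rational(1, 5), Pow(Mul(Rational(2, 7), -3, Add(13, Mul(-1, -3))), 3), Add(-2, Mul(Rational(2, 7), -3, Add(13, Mul(-1, -3))))), -1)) = Mul(85279, Pow(Mul(Rational(1, 5), Pow(Mul(Rational(2, 7), -3, Add(13, 3)), 3), Add(-2, Mul(Rational(2, 7), -3, Add(13, 3)))), -1)) = Mul(85279, Pow(Mul(Rational(1, 5), Pow(Mul(Rational(2, 7), -3, 16), 3), Add(-2, Mul(Rational(2, 7), -3, 16))), -1)) = Mul(85279, Pow(Mul(Rational(1, 5), Pow(Rational(-96, 7), 3), Add(-2, Rational(-96, 7))), -1)) = Mul(85279, Pow(Mul(Rational(1, 5), Rational(-884736, 343), Rational(-110, 7)), -1)) = Mul(85279, Pow(Rational(19464192, 2401), -1)) = Mul(85279, Rational(2401, 19464192)) = Rational(204754879, 19464192)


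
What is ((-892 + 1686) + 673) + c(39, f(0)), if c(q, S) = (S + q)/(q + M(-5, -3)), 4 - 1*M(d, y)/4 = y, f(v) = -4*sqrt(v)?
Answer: 98328/67 ≈ 1467.6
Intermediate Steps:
M(d, y) = 16 - 4*y
c(q, S) = (S + q)/(28 + q) (c(q, S) = (S + q)/(q + (16 - 4*(-3))) = (S + q)/(q + (16 + 12)) = (S + q)/(q + 28) = (S + q)/(28 + q))
((-892 + 1686) + 673) + c(39, f(0)) = ((-892 + 1686) + 673) + (-4*sqrt(0) + 39)/(28 + 39) = (794 + 673) + (-4*0 + 39)/67 = 1467 + (0 + 39)/67 = 1467 + (1/67)*39 = 1467 + 39/67 = 98328/67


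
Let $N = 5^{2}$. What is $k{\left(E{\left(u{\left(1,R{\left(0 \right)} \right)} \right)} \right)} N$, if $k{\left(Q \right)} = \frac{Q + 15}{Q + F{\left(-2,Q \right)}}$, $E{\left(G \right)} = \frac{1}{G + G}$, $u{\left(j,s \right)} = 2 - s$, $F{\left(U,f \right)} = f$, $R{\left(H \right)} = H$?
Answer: $\frac{1525}{2} \approx 762.5$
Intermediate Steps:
$E{\left(G \right)} = \frac{1}{2 G}$
$k{\left(Q \right)} = \frac{15 + Q}{2 Q}$ ($k{\left(Q \right)} = \frac{Q + 15}{Q + Q} = \frac{15 + Q}{2 Q}$)
$N = 25$
$k{\left(E{\left(u{\left(1,R{\left(0 \right)} \right)} \right)} \right)} N = \frac{15 + \frac{1}{2 \left(2 - 0\right)}}{2 \frac{1}{2 \left(2 - 0\right)}} 25 = \frac{15 + \frac{1}{2 \left(2 + 0\right)}}{2 \frac{1}{2 \left(2 + 0\right)}} 25 = \frac{15 + \frac{1}{2 \cdot 2}}{2 \frac{1}{2 \cdot 2}} \cdot 25 = \frac{15 + \frac{1}{2} \cdot \frac{1}{2}}{2 \cdot \frac{1}{2} \cdot \frac{1}{2}} \cdot 25 = \frac{\frac{1}{\frac{1}{4}} \left(15 + \frac{1}{4}\right)}{2} \cdot 25 = \frac{1}{2} \cdot 4 \cdot \frac{61}{4} \cdot 25 = \frac{61}{2} \cdot 25 = \frac{1525}{2}$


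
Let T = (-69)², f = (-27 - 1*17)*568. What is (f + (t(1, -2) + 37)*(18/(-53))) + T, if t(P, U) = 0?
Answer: -1072909/53 ≈ -20244.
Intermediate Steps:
f = -24992 (f = (-27 - 17)*568 = -44*568 = -24992)
T = 4761
(f + (t(1, -2) + 37)*(18/(-53))) + T = (-24992 + (0 + 37)*(18/(-53))) + 4761 = (-24992 + 37*(18*(-1/53))) + 4761 = (-24992 + 37*(-18/53)) + 4761 = (-24992 - 666/53) + 4761 = -1325242/53 + 4761 = -1072909/53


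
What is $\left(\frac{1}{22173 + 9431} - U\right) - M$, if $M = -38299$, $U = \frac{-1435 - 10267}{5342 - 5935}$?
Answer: $\frac{717398317013}{18741172} \approx 38279.0$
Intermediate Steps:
$U = \frac{11702}{593}$ ($U = - \frac{11702}{-593} = \left(-11702\right) \left(- \frac{1}{593}\right) = \frac{11702}{593} \approx 19.734$)
$\left(\frac{1}{22173 + 9431} - U\right) - M = \left(\frac{1}{22173 + 9431} - \frac{11702}{593}\right) - -38299 = \left(\frac{1}{31604} - \frac{11702}{593}\right) + 38299 = - \frac{369829415}{18741172} + 38299 = \frac{717398317013}{18741172}$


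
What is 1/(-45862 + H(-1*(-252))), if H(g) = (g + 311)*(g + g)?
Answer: 1/237890 ≈ 4.2036e-6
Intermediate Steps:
H(g) = 2*g*(311 + g) (H(g) = (311 + g)*(2*g) = 2*g*(311 + g))
1/(-45862 + H(-1*(-252))) = 1/(-45862 + 2*(-1*(-252))*(311 - 1*(-252))) = 1/(-45862 + 2*252*(311 + 252)) = 1/(-45862 + 2*252*563) = 1/(-45862 + 283752) = 1/237890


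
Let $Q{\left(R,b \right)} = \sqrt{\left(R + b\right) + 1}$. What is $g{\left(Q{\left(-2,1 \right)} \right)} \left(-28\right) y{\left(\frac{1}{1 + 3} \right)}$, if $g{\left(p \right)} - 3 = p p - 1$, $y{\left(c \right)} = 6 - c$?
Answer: $-322$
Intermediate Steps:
$Q{\left(R,b \right)} = \sqrt{1 + R + b}$
$g{\left(p \right)} = 2 + p^{2}$ ($g{\left(p \right)} = 3 + \left(p p - 1\right) = 3 + \left(p^{2} - 1\right) = 3 + \left(-1 + p^{2}\right) = 2 + p^{2}$)
$g{\left(Q{\left(-2,1 \right)} \right)} \left(-28\right) y{\left(\frac{1}{1 + 3} \right)} = \left(2 + \left(\sqrt{1 - 2 + 1}\right)^{2}\right) \left(-28\right) \left(6 - \frac{1}{1 + 3}\right) = \left(2 + \left(\sqrt{0}\right)^{2}\right) \left(-28\right) \left(6 - \frac{1}{4}\right) = \left(2 + 0^{2}\right) \left(-28\right) \left(6 - \frac{1}{4}\right) = \left(2 + 0\right) \left(-28\right) \left(6 - \frac{1}{4}\right) = 2 \left(-28\right) \frac{23}{4} = \left(-56\right) \frac{23}{4} = -322$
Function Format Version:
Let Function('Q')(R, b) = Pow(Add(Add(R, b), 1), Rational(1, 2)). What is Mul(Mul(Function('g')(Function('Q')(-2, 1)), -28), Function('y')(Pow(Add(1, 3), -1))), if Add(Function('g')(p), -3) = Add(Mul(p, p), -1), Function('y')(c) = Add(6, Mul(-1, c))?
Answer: -322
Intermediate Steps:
Function('Q')(R, b) = Pow(Add(1, R, b), Rational(1, 2))
Function('g')(p) = Add(2, Pow(p, 2)) (Function('g')(p) = Add(3, Add(Mul(p, p), -1)) = Add(3, Add(Pow(p, 2), -1)) = Add(3, Add(-1, Pow(p, 2))) = Add(2, Pow(p, 2)))
Mul(Mul(Function('g')(Function('Q')(-2, 1)), -28), Function('y')(Pow(Add(1, 3), -1))) = Mul(Mul(Add(2, Pow(Pow(Add(1, -2, 1), Rational(1, 2)), 2)), -28), Add(6, Mul(-1, Pow(Add(1, 3), -1)))) = Mul(Mul(Add(2, Pow(Pow(0, Rational(1, 2)), 2)), -28), Add(6, Mul(-1, Pow(4, -1)))) = Mul(Mul(Add(2, Pow(0, 2)), -28), Add(6, Mul(-1, Rational(1, 4)))) = Mul(Mul(Add(2, 0), -28), Add(6, Rational(-1, 4))) = Mul(Mul(2, -28), Rational(23, 4)) = Mul(-56, Rational(23, 4)) = -322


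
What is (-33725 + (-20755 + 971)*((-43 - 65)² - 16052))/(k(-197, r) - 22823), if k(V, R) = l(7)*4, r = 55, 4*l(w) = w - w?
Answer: -86778467/22823 ≈ -3802.2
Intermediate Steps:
l(w) = 0 (l(w) = (w - w)/4 = (¼)*0 = 0)
k(V, R) = 0 (k(V, R) = 0*4 = 0)
(-33725 + (-20755 + 971)*((-43 - 65)² - 16052))/(k(-197, r) - 22823) = (-33725 + (-20755 + 971)*((-43 - 65)² - 16052))/(0 - 22823) = (-33725 - 19784*((-108)² - 16052))/(-22823) = (-33725 - 19784*(11664 - 16052))*(-1/22823) = (-33725 - 19784*(-4388))*(-1/22823) = (-33725 + 86812192)*(-1/22823) = 86778467*(-1/22823) = -86778467/22823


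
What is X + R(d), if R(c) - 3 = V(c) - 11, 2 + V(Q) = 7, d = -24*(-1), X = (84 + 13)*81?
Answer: 7854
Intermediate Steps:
X = 7857 (X = 97*81 = 7857)
d = 24
V(Q) = 5 (V(Q) = -2 + 7 = 5)
R(c) = -3 (R(c) = 3 + (5 - 11) = 3 - 6 = -3)
X + R(d) = 7857 - 3 = 7854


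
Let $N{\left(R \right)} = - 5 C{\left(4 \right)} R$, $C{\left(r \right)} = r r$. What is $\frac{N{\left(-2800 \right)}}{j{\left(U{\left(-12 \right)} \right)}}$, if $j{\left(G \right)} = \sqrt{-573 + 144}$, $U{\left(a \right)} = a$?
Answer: $- \frac{224000 i \sqrt{429}}{429} \approx - 10815.0 i$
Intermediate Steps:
$C{\left(r \right)} = r^{2}$
$N{\left(R \right)} = - 80 R$ ($N{\left(R \right)} = - 5 \cdot 4^{2} R = \left(-5\right) 16 R = - 80 R$)
$j{\left(G \right)} = i \sqrt{429}$ ($j{\left(G \right)} = \sqrt{-429} = i \sqrt{429}$)
$\frac{N{\left(-2800 \right)}}{j{\left(U{\left(-12 \right)} \right)}} = \frac{\left(-80\right) \left(-2800\right)}{i \sqrt{429}} = 224000 \left(- \frac{i \sqrt{429}}{429}\right) = - \frac{224000 i \sqrt{429}}{429}$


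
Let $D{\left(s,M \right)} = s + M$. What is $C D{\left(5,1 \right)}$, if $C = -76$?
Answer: $-456$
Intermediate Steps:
$D{\left(s,M \right)} = M + s$
$C D{\left(5,1 \right)} = - 76 \left(1 + 5\right) = \left(-76\right) 6 = -456$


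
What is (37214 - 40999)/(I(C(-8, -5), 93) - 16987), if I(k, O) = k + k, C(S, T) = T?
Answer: 3785/16997 ≈ 0.22269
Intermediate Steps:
I(k, O) = 2*k
(37214 - 40999)/(I(C(-8, -5), 93) - 16987) = (37214 - 40999)/(2*(-5) - 16987) = -3785/(-10 - 16987) = -3785/(-16997) = -3785*(-1/16997) = 3785/16997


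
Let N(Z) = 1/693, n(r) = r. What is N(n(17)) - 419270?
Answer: -290554109/693 ≈ -4.1927e+5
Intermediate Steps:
N(Z) = 1/693
N(n(17)) - 419270 = 1/693 - 419270 = -290554109/693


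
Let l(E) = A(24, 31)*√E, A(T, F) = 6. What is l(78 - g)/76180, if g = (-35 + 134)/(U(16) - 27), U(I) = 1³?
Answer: 3*√55302/990340 ≈ 0.00071237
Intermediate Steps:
U(I) = 1
g = -99/26 (g = (-35 + 134)/(1 - 27) = 99/(-26) = 99*(-1/26) = -99/26 ≈ -3.8077)
l(E) = 6*√E
l(78 - g)/76180 = (6*√(78 - 1*(-99/26)))/76180 = (6*√(78 + 99/26))*(1/76180) = (6*√(2127/26))*(1/76180) = (6*(√55302/26))*(1/76180) = (3*√55302/13)*(1/76180) = 3*√55302/990340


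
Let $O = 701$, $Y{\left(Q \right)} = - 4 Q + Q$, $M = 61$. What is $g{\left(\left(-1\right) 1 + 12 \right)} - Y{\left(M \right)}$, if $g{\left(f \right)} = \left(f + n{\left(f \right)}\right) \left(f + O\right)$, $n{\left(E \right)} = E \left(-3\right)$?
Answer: $-15481$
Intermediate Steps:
$Y{\left(Q \right)} = - 3 Q$
$n{\left(E \right)} = - 3 E$
$g{\left(f \right)} = - 2 f \left(701 + f\right)$ ($g{\left(f \right)} = \left(f - 3 f\right) \left(f + 701\right) = - 2 f \left(701 + f\right)$)
$g{\left(\left(-1\right) 1 + 12 \right)} - Y{\left(M \right)} = 2 \left(\left(-1\right) 1 + 12\right) \left(-701 - \left(\left(-1\right) 1 + 12\right)\right) - \left(-3\right) 61 = 2 \left(-1 + 12\right) \left(-701 - \left(-1 + 12\right)\right) - -183 = 2 \cdot 11 \left(-701 - 11\right) + 183 = 2 \cdot 11 \left(-712\right) + 183 = -15664 + 183 = -15481$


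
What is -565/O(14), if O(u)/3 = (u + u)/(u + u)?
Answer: -565/3 ≈ -188.33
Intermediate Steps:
O(u) = 3 (O(u) = 3*((u + u)/(u + u)) = 3*((2*u)/((2*u))) = 3*((2*u)*(1/(2*u))) = 3*1 = 3)
-565/O(14) = -565/3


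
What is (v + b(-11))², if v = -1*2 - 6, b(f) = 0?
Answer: 64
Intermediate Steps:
v = -8 (v = -2 - 6 = -8)
(v + b(-11))² = (-8 + 0)² = (-8)² = 64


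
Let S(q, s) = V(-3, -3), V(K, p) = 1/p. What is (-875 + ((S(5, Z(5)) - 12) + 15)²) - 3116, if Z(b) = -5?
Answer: -35855/9 ≈ -3983.9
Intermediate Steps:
V(K, p) = 1/p
S(q, s) = -⅓ (S(q, s) = 1/(-3) = -⅓)
(-875 + ((S(5, Z(5)) - 12) + 15)²) - 3116 = (-875 + ((-⅓ - 12) + 15)²) - 3116 = (-875 + (-37/3 + 15)²) - 3116 = (-875 + (8/3)²) - 3116 = (-875 + 64/9) - 3116 = -7811/9 - 3116 = -35855/9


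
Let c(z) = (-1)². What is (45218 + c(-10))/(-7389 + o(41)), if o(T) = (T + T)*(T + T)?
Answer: -45219/665 ≈ -67.999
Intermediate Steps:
o(T) = 4*T² (o(T) = (2*T)*(2*T) = 4*T²)
c(z) = 1
(45218 + c(-10))/(-7389 + o(41)) = (45218 + 1)/(-7389 + 4*41²) = 45219/(-7389 + 4*1681) = 45219/(-7389 + 6724) = 45219/(-665) = 45219*(-1/665) = -45219/665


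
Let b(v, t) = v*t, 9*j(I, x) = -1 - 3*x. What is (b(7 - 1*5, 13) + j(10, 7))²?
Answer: 44944/81 ≈ 554.86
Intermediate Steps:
j(I, x) = -⅑ - x/3 (j(I, x) = (-1 - 3*x)/9 = -⅑ - x/3)
b(v, t) = t*v
(b(7 - 1*5, 13) + j(10, 7))² = (13*(7 - 1*5) + (-⅑ - ⅓*7))² = (13*(7 - 5) + (-⅑ - 7/3))² = (13*2 - 22/9)² = (26 - 22/9)² = (212/9)² = 44944/81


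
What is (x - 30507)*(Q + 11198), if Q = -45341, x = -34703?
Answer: 2226465030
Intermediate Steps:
(x - 30507)*(Q + 11198) = (-34703 - 30507)*(-45341 + 11198) = -65210*(-34143) = 2226465030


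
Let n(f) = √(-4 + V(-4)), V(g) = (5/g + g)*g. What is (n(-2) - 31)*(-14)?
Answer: 434 - 14*√17 ≈ 376.28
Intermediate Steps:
V(g) = g*(g + 5/g) (V(g) = (g + 5/g)*g = g*(g + 5/g))
n(f) = √17 (n(f) = √(-4 + (5 + (-4)²)) = √(-4 + (5 + 16)) = √(-4 + 21) = √17)
(n(-2) - 31)*(-14) = (√17 - 31)*(-14) = (-31 + √17)*(-14) = 434 - 14*√17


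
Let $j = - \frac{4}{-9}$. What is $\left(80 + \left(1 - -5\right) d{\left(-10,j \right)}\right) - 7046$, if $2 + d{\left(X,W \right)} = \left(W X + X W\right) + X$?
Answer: $- \frac{21274}{3} \approx -7091.3$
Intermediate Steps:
$j = \frac{4}{9}$ ($j = \left(-4\right) \left(- \frac{1}{9}\right) = \frac{4}{9} \approx 0.44444$)
$d{\left(X,W \right)} = -2 + X + 2 W X$ ($d{\left(X,W \right)} = -2 + \left(\left(W X + X W\right) + X\right) = -2 + \left(\left(W X + W X\right) + X\right) = -2 + \left(2 W X + X\right) = -2 + \left(X + 2 W X\right) = -2 + X + 2 W X$)
$\left(80 + \left(1 - -5\right) d{\left(-10,j \right)}\right) - 7046 = \left(80 + \left(1 - -5\right) \left(-2 - 10 + 2 \cdot \frac{4}{9} \left(-10\right)\right)\right) - 7046 = \left(80 + \left(1 + 5\right) \left(-2 - 10 - \frac{80}{9}\right)\right) - 7046 = \left(80 + 6 \left(- \frac{188}{9}\right)\right) - 7046 = \left(80 - \frac{376}{3}\right) - 7046 = - \frac{136}{3} - 7046 = - \frac{21274}{3}$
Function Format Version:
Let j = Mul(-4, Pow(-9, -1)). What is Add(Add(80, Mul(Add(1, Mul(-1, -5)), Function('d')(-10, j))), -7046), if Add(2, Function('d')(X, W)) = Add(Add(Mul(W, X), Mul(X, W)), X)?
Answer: Rational(-21274, 3) ≈ -7091.3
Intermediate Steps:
j = Rational(4, 9) (j = Mul(-4, Rational(-1, 9)) = Rational(4, 9) ≈ 0.44444)
Function('d')(X, W) = Add(-2, X, Mul(2, W, X)) (Function('d')(X, W) = Add(-2, Add(Add(Mul(W, X), Mul(X, W)), X)) = Add(-2, Add(Add(Mul(W, X), Mul(W, X)), X)) = Add(-2, Add(Mul(2, W, X), X)) = Add(-2, Add(X, Mul(2, W, X))) = Add(-2, X, Mul(2, W, X)))
Add(Add(80, Mul(Add(1, Mul(-1, -5)), Function('d')(-10, j))), -7046) = Add(Add(80, Mul(Add(1, Mul(-1, -5)), Add(-2, -10, Mul(2, Rational(4, 9), -10)))), -7046) = Add(Add(80, Mul(Add(1, 5), Add(-2, -10, Rational(-80, 9)))), -7046) = Add(Add(80, Mul(6, Rational(-188, 9))), -7046) = Add(Add(80, Rational(-376, 3)), -7046) = Add(Rational(-136, 3), -7046) = Rational(-21274, 3)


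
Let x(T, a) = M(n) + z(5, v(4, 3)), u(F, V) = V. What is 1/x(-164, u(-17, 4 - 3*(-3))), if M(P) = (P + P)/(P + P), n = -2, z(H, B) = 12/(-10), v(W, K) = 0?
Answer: -5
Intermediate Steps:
z(H, B) = -6/5 (z(H, B) = 12*(-⅒) = -6/5)
M(P) = 1 (M(P) = (2*P)/((2*P)) = (2*P)*(1/(2*P)) = 1)
x(T, a) = -⅕ (x(T, a) = 1 - 6/5 = -⅕)
1/x(-164, u(-17, 4 - 3*(-3))) = 1/(-⅕) = -5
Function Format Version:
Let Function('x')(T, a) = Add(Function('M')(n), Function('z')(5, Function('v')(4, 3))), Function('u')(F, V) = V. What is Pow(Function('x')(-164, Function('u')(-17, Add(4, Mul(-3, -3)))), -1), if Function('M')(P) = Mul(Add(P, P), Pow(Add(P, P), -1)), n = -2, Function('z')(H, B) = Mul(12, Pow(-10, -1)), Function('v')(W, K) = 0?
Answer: -5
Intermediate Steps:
Function('z')(H, B) = Rational(-6, 5) (Function('z')(H, B) = Mul(12, Rational(-1, 10)) = Rational(-6, 5))
Function('M')(P) = 1 (Function('M')(P) = Mul(Mul(2, P), Pow(Mul(2, P), -1)) = Mul(Mul(2, P), Mul(Rational(1, 2), Pow(P, -1))) = 1)
Function('x')(T, a) = Rational(-1, 5) (Function('x')(T, a) = Add(1, Rational(-6, 5)) = Rational(-1, 5))
Pow(Function('x')(-164, Function('u')(-17, Add(4, Mul(-3, -3)))), -1) = Pow(Rational(-1, 5), -1) = -5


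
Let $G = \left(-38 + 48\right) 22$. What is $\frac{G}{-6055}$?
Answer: $- \frac{44}{1211} \approx -0.036334$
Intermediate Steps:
$G = 220$ ($G = 10 \cdot 22 = 220$)
$\frac{G}{-6055} = \frac{220}{-6055} = 220 \left(- \frac{1}{6055}\right) = - \frac{44}{1211}$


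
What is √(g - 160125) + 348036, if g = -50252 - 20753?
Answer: 348036 + I*√231130 ≈ 3.4804e+5 + 480.76*I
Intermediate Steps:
g = -71005
√(g - 160125) + 348036 = √(-71005 - 160125) + 348036 = √(-231130) + 348036 = I*√231130 + 348036 = 348036 + I*√231130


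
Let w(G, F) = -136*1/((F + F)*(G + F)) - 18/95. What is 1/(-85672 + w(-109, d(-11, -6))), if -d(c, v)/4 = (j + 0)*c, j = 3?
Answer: -72105/6177394837 ≈ -1.1672e-5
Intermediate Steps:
d(c, v) = -12*c (d(c, v) = -4*(3 + 0)*c = -12*c)
w(G, F) = -18/95 - 68/(F*(F + G)) (w(G, F) = -136*1/(2*F*(F + G)) - 18*1/95 = -136*1/(2*F*(F + G)) - 18/95 = -68/(F*(F + G)) - 18/95 = -18/95 - 68/(F*(F + G)))
1/(-85672 + w(-109, d(-11, -6))) = 1/(-85672 + 2*(-3230 - 9*(-12*(-11))**2 - 9*(-12*(-11))*(-109))/(95*((-12*(-11)))*(-12*(-11) - 109))) = 1/(-85672 + (2/95)*(-3230 - 9*132**2 - 9*132*(-109))/(132*(132 - 109))) = 1/(-85672 + (2/95)*(1/132)*(-3230 - 9*17424 + 129492)/23) = 1/(-85672 + (2/95)*(1/132)*(1/23)*(-3230 - 156816 + 129492)) = 1/(-85672 + (2/95)*(1/132)*(1/23)*(-30554)) = 1/(-85672 - 15277/72105) = 1/(-6177394837/72105) = -72105/6177394837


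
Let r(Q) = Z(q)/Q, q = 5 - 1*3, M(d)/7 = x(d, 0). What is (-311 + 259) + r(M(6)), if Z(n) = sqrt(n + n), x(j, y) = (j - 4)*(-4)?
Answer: -1457/28 ≈ -52.036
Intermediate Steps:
x(j, y) = 16 - 4*j (x(j, y) = (-4 + j)*(-4) = 16 - 4*j)
M(d) = 112 - 28*d (M(d) = 7*(16 - 4*d) = 112 - 28*d)
q = 2 (q = 5 - 3 = 2)
Z(n) = sqrt(2)*sqrt(n) (Z(n) = sqrt(2*n) = sqrt(2)*sqrt(n))
r(Q) = 2/Q (r(Q) = (sqrt(2)*sqrt(2))/Q = 2/Q)
(-311 + 259) + r(M(6)) = (-311 + 259) + 2/(112 - 28*6) = -52 + 2/(112 - 168) = -52 + 2/(-56) = -52 + 2*(-1/56) = -52 - 1/28 = -1457/28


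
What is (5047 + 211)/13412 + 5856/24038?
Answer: 7319017/11514202 ≈ 0.63565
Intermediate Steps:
(5047 + 211)/13412 + 5856/24038 = 5258*(1/13412) + 5856*(1/24038) = 2629/6706 + 2928/12019 = 7319017/11514202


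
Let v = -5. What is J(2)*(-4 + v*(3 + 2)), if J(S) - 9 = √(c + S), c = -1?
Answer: -290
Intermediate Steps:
J(S) = 9 + √(-1 + S)
J(2)*(-4 + v*(3 + 2)) = (9 + √(-1 + 2))*(-4 - 5*(3 + 2)) = (9 + √1)*(-4 - 5*5) = (9 + 1)*(-4 - 25) = 10*(-29) = -290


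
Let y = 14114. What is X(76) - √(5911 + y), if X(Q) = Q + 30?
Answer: 106 - 15*√89 ≈ -35.510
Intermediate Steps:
X(Q) = 30 + Q
X(76) - √(5911 + y) = (30 + 76) - √(5911 + 14114) = 106 - √20025 = 106 - 15*√89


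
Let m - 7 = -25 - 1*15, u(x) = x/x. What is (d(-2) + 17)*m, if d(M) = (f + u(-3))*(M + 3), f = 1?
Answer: -627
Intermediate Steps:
u(x) = 1
m = -33 (m = 7 + (-25 - 1*15) = 7 + (-25 - 15) = 7 - 40 = -33)
d(M) = 6 + 2*M (d(M) = (1 + 1)*(M + 3) = 2*(3 + M) = 6 + 2*M)
(d(-2) + 17)*m = ((6 + 2*(-2)) + 17)*(-33) = ((6 - 4) + 17)*(-33) = (2 + 17)*(-33) = 19*(-33) = -627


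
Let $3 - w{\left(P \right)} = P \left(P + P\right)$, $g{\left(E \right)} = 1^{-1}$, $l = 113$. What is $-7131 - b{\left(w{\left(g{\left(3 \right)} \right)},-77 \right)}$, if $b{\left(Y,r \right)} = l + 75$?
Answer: $-7319$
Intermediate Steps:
$g{\left(E \right)} = 1$
$w{\left(P \right)} = 3 - 2 P^{2}$ ($w{\left(P \right)} = 3 - P \left(P + P\right) = 3 - P 2 P = 3 - 2 P^{2}$)
$b{\left(Y,r \right)} = 188$ ($b{\left(Y,r \right)} = 113 + 75 = 188$)
$-7131 - b{\left(w{\left(g{\left(3 \right)} \right)},-77 \right)} = -7131 - 188 = -7319$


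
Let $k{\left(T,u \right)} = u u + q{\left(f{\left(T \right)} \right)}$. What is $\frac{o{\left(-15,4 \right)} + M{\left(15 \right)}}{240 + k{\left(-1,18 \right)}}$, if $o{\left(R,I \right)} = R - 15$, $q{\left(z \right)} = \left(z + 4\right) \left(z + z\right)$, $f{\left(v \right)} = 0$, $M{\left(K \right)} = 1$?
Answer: $- \frac{29}{564} \approx -0.051418$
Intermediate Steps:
$q{\left(z \right)} = 2 z \left(4 + z\right)$ ($q{\left(z \right)} = \left(4 + z\right) 2 z = 2 z \left(4 + z\right)$)
$o{\left(R,I \right)} = -15 + R$
$k{\left(T,u \right)} = u^{2}$ ($k{\left(T,u \right)} = u u + 2 \cdot 0 \left(4 + 0\right) = u^{2} + 2 \cdot 0 \cdot 4 = u^{2} + 0 = u^{2}$)
$\frac{o{\left(-15,4 \right)} + M{\left(15 \right)}}{240 + k{\left(-1,18 \right)}} = \frac{\left(-15 - 15\right) + 1}{240 + 18^{2}} = \frac{-30 + 1}{240 + 324} = - \frac{29}{564}$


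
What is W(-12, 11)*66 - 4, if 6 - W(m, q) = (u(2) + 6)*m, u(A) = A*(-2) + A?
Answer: 3560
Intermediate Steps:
u(A) = -A (u(A) = -2*A + A = -A)
W(m, q) = 6 - 4*m (W(m, q) = 6 - (-1*2 + 6)*m = 6 - (-2 + 6)*m = 6 - 4*m)
W(-12, 11)*66 - 4 = (6 - 4*(-12))*66 - 4 = (6 + 48)*66 - 4 = 54*66 - 4 = 3564 - 4 = 3560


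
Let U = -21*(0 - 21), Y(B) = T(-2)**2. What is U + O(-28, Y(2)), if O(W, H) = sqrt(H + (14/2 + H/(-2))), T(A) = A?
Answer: 444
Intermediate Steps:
Y(B) = 4 (Y(B) = (-2)**2 = 4)
U = 441 (U = -21*(-21) = 441)
O(W, H) = sqrt(7 + H/2) (O(W, H) = sqrt(H + (14*(1/2) + H*(-1/2))) = sqrt(H + (7 - H/2)) = sqrt(7 + H/2))
U + O(-28, Y(2)) = 441 + sqrt(28 + 2*4)/2 = 441 + sqrt(28 + 8)/2 = 441 + sqrt(36)/2 = 441 + (1/2)*6 = 441 + 3 = 444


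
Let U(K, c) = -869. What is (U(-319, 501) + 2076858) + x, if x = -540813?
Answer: 1535176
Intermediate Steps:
(U(-319, 501) + 2076858) + x = (-869 + 2076858) - 540813 = 2075989 - 540813 = 1535176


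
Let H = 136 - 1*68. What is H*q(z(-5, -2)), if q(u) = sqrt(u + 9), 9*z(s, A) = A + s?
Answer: 68*sqrt(74)/3 ≈ 194.99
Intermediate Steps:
z(s, A) = A/9 + s/9 (z(s, A) = (A + s)/9 = A/9 + s/9)
q(u) = sqrt(9 + u)
H = 68 (H = 136 - 68 = 68)
H*q(z(-5, -2)) = 68*sqrt(9 + ((1/9)*(-2) + (1/9)*(-5))) = 68*sqrt(9 + (-2/9 - 5/9)) = 68*sqrt(9 - 7/9) = 68*sqrt(74/9) = 68*(sqrt(74)/3) = 68*sqrt(74)/3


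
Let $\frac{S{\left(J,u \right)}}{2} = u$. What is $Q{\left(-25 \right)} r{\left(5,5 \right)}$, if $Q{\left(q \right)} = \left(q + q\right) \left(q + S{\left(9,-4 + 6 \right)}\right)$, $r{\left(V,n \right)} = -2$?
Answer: $-2100$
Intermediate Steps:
$S{\left(J,u \right)} = 2 u$
$Q{\left(q \right)} = 2 q \left(4 + q\right)$ ($Q{\left(q \right)} = \left(q + q\right) \left(q + 2 \left(-4 + 6\right)\right) = 2 q \left(q + 2 \cdot 2\right) = 2 q \left(q + 4\right) = 2 q \left(4 + q\right)$)
$Q{\left(-25 \right)} r{\left(5,5 \right)} = 2 \left(-25\right) \left(4 - 25\right) \left(-2\right) = 2 \left(-25\right) \left(-21\right) \left(-2\right) = 1050 \left(-2\right) = -2100$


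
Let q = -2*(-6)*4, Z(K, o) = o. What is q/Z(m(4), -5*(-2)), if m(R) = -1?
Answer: 24/5 ≈ 4.8000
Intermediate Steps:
q = 48 (q = 12*4 = 48)
q/Z(m(4), -5*(-2)) = 48/((-5*(-2))) = 48/10 = 48*(⅒) = 24/5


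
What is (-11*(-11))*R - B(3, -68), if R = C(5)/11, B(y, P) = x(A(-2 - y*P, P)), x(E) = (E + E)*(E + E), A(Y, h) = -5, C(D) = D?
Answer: -45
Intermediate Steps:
x(E) = 4*E**2 (x(E) = (2*E)*(2*E) = 4*E**2)
B(y, P) = 100 (B(y, P) = 4*(-5)**2 = 4*25 = 100)
R = 5/11 ≈ 0.45455
(-11*(-11))*R - B(3, -68) = -11*(-11)*(5/11) - 1*100 = 121*(5/11) - 100 = 55 - 100 = -45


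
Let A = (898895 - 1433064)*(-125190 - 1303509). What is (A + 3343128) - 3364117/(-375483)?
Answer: 286557383364111214/375483 ≈ 7.6317e+11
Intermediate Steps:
A = 763166716131 (A = -534169*(-1428699) = 763166716131)
(A + 3343128) - 3364117/(-375483) = (763166716131 + 3343128) - 3364117/(-375483) = 763170059259 - 3364117*(-1/375483) = 763170059259 + 3364117/375483 = 286557383364111214/375483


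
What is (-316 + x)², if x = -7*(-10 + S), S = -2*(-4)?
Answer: 91204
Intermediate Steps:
S = 8
x = 14 (x = -7*(-10 + 8) = -7*(-2) = 14)
(-316 + x)² = (-316 + 14)² = (-302)² = 91204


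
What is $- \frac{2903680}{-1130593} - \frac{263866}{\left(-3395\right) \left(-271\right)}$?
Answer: $\frac{2373191213062}{1040196436685} \approx 2.2815$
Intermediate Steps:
$- \frac{2903680}{-1130593} - \frac{263866}{\left(-3395\right) \left(-271\right)} = \left(-2903680\right) \left(- \frac{1}{1130593}\right) - \frac{263866}{920045} = \frac{2903680}{1130593} - \frac{263866}{920045} = \frac{2373191213062}{1040196436685}$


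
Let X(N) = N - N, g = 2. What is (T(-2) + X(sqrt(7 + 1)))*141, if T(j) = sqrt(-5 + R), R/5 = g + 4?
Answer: 705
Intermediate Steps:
R = 30 (R = 5*(2 + 4) = 5*6 = 30)
T(j) = 5 (T(j) = sqrt(-5 + 30) = sqrt(25) = 5)
X(N) = 0
(T(-2) + X(sqrt(7 + 1)))*141 = (5 + 0)*141 = 5*141 = 705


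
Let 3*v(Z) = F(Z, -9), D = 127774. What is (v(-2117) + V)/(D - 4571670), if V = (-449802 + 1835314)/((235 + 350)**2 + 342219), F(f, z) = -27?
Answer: 1193621/760399488456 ≈ 1.5697e-6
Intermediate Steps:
v(Z) = -9 (v(Z) = (1/3)*(-27) = -9)
V = 346378/171111 (V = 1385512/(585**2 + 342219) = 1385512/(342225 + 342219) = 1385512/684444 = 1385512*(1/684444) = 346378/171111 ≈ 2.0243)
(v(-2117) + V)/(D - 4571670) = (-9 + 346378/171111)/(127774 - 4571670) = -1193621/171111/(-4443896) = -1193621/171111*(-1/4443896) = 1193621/760399488456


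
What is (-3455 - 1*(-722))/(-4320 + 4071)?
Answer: 911/83 ≈ 10.976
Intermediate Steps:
(-3455 - 1*(-722))/(-4320 + 4071) = (-3455 + 722)/(-249) = -2733*(-1/249) = 911/83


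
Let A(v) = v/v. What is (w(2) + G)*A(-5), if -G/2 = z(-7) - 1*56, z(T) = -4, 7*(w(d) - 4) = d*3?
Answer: 874/7 ≈ 124.86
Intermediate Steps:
w(d) = 4 + 3*d/7 (w(d) = 4 + (d*3)/7 = 4 + (3*d)/7 = 4 + 3*d/7)
A(v) = 1
G = 120 (G = -2*(-4 - 1*56) = -2*(-4 - 56) = -2*(-60) = 120)
(w(2) + G)*A(-5) = ((4 + (3/7)*2) + 120)*1 = ((4 + 6/7) + 120)*1 = (34/7 + 120)*1 = (874/7)*1 = 874/7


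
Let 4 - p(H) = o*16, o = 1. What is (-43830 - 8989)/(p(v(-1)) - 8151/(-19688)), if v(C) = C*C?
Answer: 1039900472/228105 ≈ 4558.9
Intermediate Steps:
v(C) = C²
p(H) = -12 (p(H) = 4 - 16 = -12)
(-43830 - 8989)/(p(v(-1)) - 8151/(-19688)) = (-43830 - 8989)/(-12 - 8151/(-19688)) = -52819/(-12 - 8151*(-1/19688)) = -52819/(-12 + 8151/19688) = -52819/(-228105/19688) = -52819*(-19688/228105) = 1039900472/228105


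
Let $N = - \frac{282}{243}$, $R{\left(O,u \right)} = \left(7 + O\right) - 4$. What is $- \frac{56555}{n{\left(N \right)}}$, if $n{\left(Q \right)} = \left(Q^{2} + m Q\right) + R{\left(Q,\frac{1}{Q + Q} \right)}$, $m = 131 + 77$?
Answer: $\frac{371057355}{1562807} \approx 237.43$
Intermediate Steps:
$m = 208$
$R{\left(O,u \right)} = 3 + O$
$N = - \frac{94}{81}$ ($N = \left(-282\right) \frac{1}{243} = - \frac{94}{81} \approx -1.1605$)
$n{\left(Q \right)} = 3 + Q^{2} + 209 Q$ ($n{\left(Q \right)} = \left(Q^{2} + 208 Q\right) + \left(3 + Q\right) = 3 + Q^{2} + 209 Q$)
$- \frac{56555}{n{\left(N \right)}} = - \frac{56555}{3 + \left(- \frac{94}{81}\right)^{2} + 209 \left(- \frac{94}{81}\right)} = - \frac{56555}{3 + \frac{8836}{6561} - \frac{19646}{81}} = - \frac{56555}{- \frac{1562807}{6561}} = \left(-56555\right) \left(- \frac{6561}{1562807}\right) = \frac{371057355}{1562807}$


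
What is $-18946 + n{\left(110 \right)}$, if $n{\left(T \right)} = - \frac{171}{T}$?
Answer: $- \frac{2084231}{110} \approx -18948.0$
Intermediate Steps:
$-18946 + n{\left(110 \right)} = -18946 - \frac{171}{110} = - \frac{2084231}{110}$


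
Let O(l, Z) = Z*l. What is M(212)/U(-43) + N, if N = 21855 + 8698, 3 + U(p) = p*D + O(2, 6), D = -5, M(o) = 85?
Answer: 6843957/224 ≈ 30553.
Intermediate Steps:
U(p) = 9 - 5*p (U(p) = -3 + (p*(-5) + 6*2) = -3 + (-5*p + 12) = -3 + (12 - 5*p) = 9 - 5*p)
N = 30553
M(212)/U(-43) + N = 85/(9 - 5*(-43)) + 30553 = 85/(9 + 215) + 30553 = 85/224 + 30553 = 6843957/224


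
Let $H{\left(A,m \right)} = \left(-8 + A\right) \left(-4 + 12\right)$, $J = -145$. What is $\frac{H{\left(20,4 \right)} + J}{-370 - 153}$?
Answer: $\frac{49}{523} \approx 0.09369$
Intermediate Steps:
$H{\left(A,m \right)} = -64 + 8 A$ ($H{\left(A,m \right)} = \left(-8 + A\right) 8 = -64 + 8 A$)
$\frac{H{\left(20,4 \right)} + J}{-370 - 153} = \frac{\left(-64 + 8 \cdot 20\right) - 145}{-370 - 153} = \frac{\left(-64 + 160\right) - 145}{-523} = \left(96 - 145\right) \left(- \frac{1}{523}\right) = \left(-49\right) \left(- \frac{1}{523}\right) = \frac{49}{523}$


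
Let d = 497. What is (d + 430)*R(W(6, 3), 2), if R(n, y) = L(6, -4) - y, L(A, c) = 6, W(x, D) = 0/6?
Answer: 3708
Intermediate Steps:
W(x, D) = 0 (W(x, D) = 0*(⅙) = 0)
R(n, y) = 6 - y
(d + 430)*R(W(6, 3), 2) = (497 + 430)*(6 - 1*2) = 927*(6 - 2) = 927*4 = 3708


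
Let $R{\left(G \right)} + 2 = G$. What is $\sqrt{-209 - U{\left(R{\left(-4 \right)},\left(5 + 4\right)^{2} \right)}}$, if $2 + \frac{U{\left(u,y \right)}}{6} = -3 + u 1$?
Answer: $i \sqrt{143} \approx 11.958 i$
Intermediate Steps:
$R{\left(G \right)} = -2 + G$
$U{\left(u,y \right)} = -30 + 6 u$ ($U{\left(u,y \right)} = -12 + 6 \left(-3 + u 1\right) = -12 + 6 \left(-3 + u\right) = -12 + \left(-18 + 6 u\right) = -30 + 6 u$)
$\sqrt{-209 - U{\left(R{\left(-4 \right)},\left(5 + 4\right)^{2} \right)}} = \sqrt{-209 - \left(-30 + 6 \left(-2 - 4\right)\right)} = \sqrt{-209 - \left(-30 + 6 \left(-6\right)\right)} = \sqrt{-209 + \left(\left(0 - \left(-30 - 36\right)\right) + 0\right)} = \sqrt{-209 + \left(\left(0 - -66\right) + 0\right)} = \sqrt{-209 + \left(\left(0 + 66\right) + 0\right)} = \sqrt{-209 + \left(66 + 0\right)} = \sqrt{-209 + 66} = \sqrt{-143} = i \sqrt{143}$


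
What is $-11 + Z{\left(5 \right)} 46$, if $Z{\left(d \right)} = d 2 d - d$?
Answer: $2059$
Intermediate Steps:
$Z{\left(d \right)} = - d + 2 d^{2}$ ($Z{\left(d \right)} = 2 d d - d = 2 d^{2} - d = - d + 2 d^{2}$)
$-11 + Z{\left(5 \right)} 46 = -11 + 5 \left(-1 + 2 \cdot 5\right) 46 = -11 + 5 \left(-1 + 10\right) 46 = -11 + 5 \cdot 9 \cdot 46 = -11 + 45 \cdot 46 = -11 + 2070 = 2059$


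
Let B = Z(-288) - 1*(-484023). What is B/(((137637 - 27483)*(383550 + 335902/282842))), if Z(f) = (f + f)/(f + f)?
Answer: 4889368436/426785319482511 ≈ 1.1456e-5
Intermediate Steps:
Z(f) = 1 (Z(f) = (2*f)/((2*f)) = (2*f)*(1/(2*f)) = 1)
B = 484024 (B = 1 - 1*(-484023) = 1 + 484023 = 484024)
B/(((137637 - 27483)*(383550 + 335902/282842))) = 484024/(((137637 - 27483)*(383550 + 335902/282842))) = 484024/((110154*(383550 + 335902*(1/282842)))) = 484024/((110154*(383550 + 23993/20203))) = 484024/((110154*(7748884643/20203))) = 484024/(853570638965022/20203) = 484024*(20203/853570638965022) = 4889368436/426785319482511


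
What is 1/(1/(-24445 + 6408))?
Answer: -18037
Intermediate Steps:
1/(1/(-24445 + 6408)) = 1/(1/(-18037)) = 1/(-1/18037) = -18037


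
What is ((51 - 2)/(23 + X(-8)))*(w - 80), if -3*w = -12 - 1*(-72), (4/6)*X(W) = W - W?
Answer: -4900/23 ≈ -213.04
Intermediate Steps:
X(W) = 0 (X(W) = 3*(W - W)/2 = (3/2)*0 = 0)
w = -20 (w = -(-12 - 1*(-72))/3 = -(-12 + 72)/3 = -⅓*60 = -20)
((51 - 2)/(23 + X(-8)))*(w - 80) = ((51 - 2)/(23 + 0))*(-20 - 80) = (49/23)*(-100) = -4900/23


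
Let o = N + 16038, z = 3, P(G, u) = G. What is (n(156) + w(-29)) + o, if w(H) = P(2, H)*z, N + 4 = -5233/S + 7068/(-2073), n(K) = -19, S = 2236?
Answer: 24744778577/1545076 ≈ 16015.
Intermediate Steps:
N = -15064323/1545076 (N = -4 + (-5233/2236 + 7068/(-2073)) = -4 + (-5233*1/2236 + 7068*(-1/2073)) = -4 + (-5233/2236 - 2356/691) = -4 - 8884019/1545076 = -15064323/1545076 ≈ -9.7499)
w(H) = 6 (w(H) = 2*3 = 6)
o = 24764864565/1545076 (o = -15064323/1545076 + 16038 = 24764864565/1545076 ≈ 16028.)
(n(156) + w(-29)) + o = (-19 + 6) + 24764864565/1545076 = -13 + 24764864565/1545076 = 24744778577/1545076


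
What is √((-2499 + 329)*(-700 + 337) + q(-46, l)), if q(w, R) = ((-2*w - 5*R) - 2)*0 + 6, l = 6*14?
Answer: 6*√21881 ≈ 887.53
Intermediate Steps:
l = 84
q(w, R) = 6 (q(w, R) = ((-5*R - 2*w) - 2)*0 + 6 = (-2 - 5*R - 2*w)*0 + 6 = 0 + 6 = 6)
√((-2499 + 329)*(-700 + 337) + q(-46, l)) = √((-2499 + 329)*(-700 + 337) + 6) = √(-2170*(-363) + 6) = √(787710 + 6) = √787716 = 6*√21881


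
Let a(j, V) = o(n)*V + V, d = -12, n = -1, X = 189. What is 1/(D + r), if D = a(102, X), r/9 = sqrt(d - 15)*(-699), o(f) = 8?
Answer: 7/4409316 + 233*I*sqrt(3)/13227948 ≈ 1.5875e-6 + 3.0509e-5*I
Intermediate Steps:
r = -18873*I*sqrt(3) (r = 9*(sqrt(-12 - 15)*(-699)) = 9*(sqrt(-27)*(-699)) = 9*((3*I*sqrt(3))*(-699)) = 9*(-2097*I*sqrt(3)) = -18873*I*sqrt(3) ≈ -32689.0*I)
a(j, V) = 9*V (a(j, V) = 8*V + V = 9*V)
D = 1701 (D = 9*189 = 1701)
1/(D + r) = 1/(1701 - 18873*I*sqrt(3))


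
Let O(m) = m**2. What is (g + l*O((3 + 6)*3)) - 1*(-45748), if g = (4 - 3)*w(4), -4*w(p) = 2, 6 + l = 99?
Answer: 227089/2 ≈ 1.1354e+5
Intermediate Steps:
l = 93 (l = -6 + 99 = 93)
w(p) = -1/2 (w(p) = -1/4*2 = -1/2)
g = -1/2 (g = (4 - 3)*(-1/2) = 1*(-1/2) = -1/2 ≈ -0.50000)
(g + l*O((3 + 6)*3)) - 1*(-45748) = (-1/2 + 93*((3 + 6)*3)**2) - 1*(-45748) = (-1/2 + 93*(9*3)**2) + 45748 = (-1/2 + 93*27**2) + 45748 = (-1/2 + 93*729) + 45748 = (-1/2 + 67797) + 45748 = 135593/2 + 45748 = 227089/2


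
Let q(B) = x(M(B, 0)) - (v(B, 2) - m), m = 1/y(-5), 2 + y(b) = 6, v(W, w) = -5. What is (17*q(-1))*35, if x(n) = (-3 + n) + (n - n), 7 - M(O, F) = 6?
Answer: 7735/4 ≈ 1933.8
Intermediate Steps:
y(b) = 4 (y(b) = -2 + 6 = 4)
M(O, F) = 1 (M(O, F) = 7 - 1*6 = 7 - 6 = 1)
x(n) = -3 + n (x(n) = (-3 + n) + 0 = -3 + n)
m = ¼ (m = 1/4 = ¼ ≈ 0.25000)
q(B) = 13/4 (q(B) = (-3 + 1) - (-5 - 1*¼) = -2 - (-5 - ¼) = -2 - 1*(-21/4) = -2 + 21/4 = 13/4)
(17*q(-1))*35 = (17*(13/4))*35 = (221/4)*35 = 7735/4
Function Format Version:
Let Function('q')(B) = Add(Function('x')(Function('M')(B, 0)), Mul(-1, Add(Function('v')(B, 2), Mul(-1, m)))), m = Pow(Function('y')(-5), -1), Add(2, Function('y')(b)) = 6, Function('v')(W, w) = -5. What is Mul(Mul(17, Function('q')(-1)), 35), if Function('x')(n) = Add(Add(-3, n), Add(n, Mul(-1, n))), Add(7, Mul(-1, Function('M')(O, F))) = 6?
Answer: Rational(7735, 4) ≈ 1933.8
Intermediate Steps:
Function('y')(b) = 4 (Function('y')(b) = Add(-2, 6) = 4)
Function('M')(O, F) = 1 (Function('M')(O, F) = Add(7, Mul(-1, 6)) = Add(7, -6) = 1)
Function('x')(n) = Add(-3, n) (Function('x')(n) = Add(Add(-3, n), 0) = Add(-3, n))
m = Rational(1, 4) (m = Pow(4, -1) = Rational(1, 4) ≈ 0.25000)
Function('q')(B) = Rational(13, 4) (Function('q')(B) = Add(Add(-3, 1), Mul(-1, Add(-5, Mul(-1, Rational(1, 4))))) = Add(-2, Mul(-1, Add(-5, Rational(-1, 4)))) = Add(-2, Mul(-1, Rational(-21, 4))) = Add(-2, Rational(21, 4)) = Rational(13, 4))
Mul(Mul(17, Function('q')(-1)), 35) = Mul(Mul(17, Rational(13, 4)), 35) = Mul(Rational(221, 4), 35) = Rational(7735, 4)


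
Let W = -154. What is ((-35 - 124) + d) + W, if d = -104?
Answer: -417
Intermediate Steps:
((-35 - 124) + d) + W = ((-35 - 124) - 104) - 154 = (-159 - 104) - 154 = -263 - 154 = -417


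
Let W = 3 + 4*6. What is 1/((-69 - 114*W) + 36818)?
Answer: 1/33671 ≈ 2.9699e-5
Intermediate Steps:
W = 27 (W = 3 + 24 = 27)
1/((-69 - 114*W) + 36818) = 1/((-69 - 114*27) + 36818) = 1/((-69 - 3078) + 36818) = 1/(-3147 + 36818) = 1/33671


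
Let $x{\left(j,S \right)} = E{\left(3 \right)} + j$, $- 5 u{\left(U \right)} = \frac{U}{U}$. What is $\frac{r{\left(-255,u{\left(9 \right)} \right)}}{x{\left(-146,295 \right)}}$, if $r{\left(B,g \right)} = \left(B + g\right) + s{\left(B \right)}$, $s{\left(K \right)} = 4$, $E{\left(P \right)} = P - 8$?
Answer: $\frac{1256}{755} \approx 1.6636$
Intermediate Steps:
$E{\left(P \right)} = -8 + P$
$u{\left(U \right)} = - \frac{1}{5}$ ($u{\left(U \right)} = - \frac{U \frac{1}{U}}{5} = \left(- \frac{1}{5}\right) 1 = - \frac{1}{5}$)
$x{\left(j,S \right)} = -5 + j$ ($x{\left(j,S \right)} = \left(-8 + 3\right) + j = -5 + j$)
$r{\left(B,g \right)} = 4 + B + g$ ($r{\left(B,g \right)} = \left(B + g\right) + 4 = 4 + B + g$)
$\frac{r{\left(-255,u{\left(9 \right)} \right)}}{x{\left(-146,295 \right)}} = \frac{4 - 255 - \frac{1}{5}}{-5 - 146} = - \frac{1256}{5 \left(-151\right)} = \left(- \frac{1256}{5}\right) \left(- \frac{1}{151}\right) = \frac{1256}{755}$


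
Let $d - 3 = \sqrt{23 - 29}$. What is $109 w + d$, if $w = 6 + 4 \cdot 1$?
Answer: $1093 + i \sqrt{6} \approx 1093.0 + 2.4495 i$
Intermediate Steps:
$d = 3 + i \sqrt{6}$ ($d = 3 + \sqrt{23 - 29} = 3 + \sqrt{-6} = 3 + i \sqrt{6} \approx 3.0 + 2.4495 i$)
$w = 10$ ($w = 6 + 4 = 10$)
$109 w + d = 109 \cdot 10 + \left(3 + i \sqrt{6}\right) = 1090 + \left(3 + i \sqrt{6}\right) = 1093 + i \sqrt{6}$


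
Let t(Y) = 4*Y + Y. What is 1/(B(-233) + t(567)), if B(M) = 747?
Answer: 1/3582 ≈ 0.00027917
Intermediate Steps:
t(Y) = 5*Y
1/(B(-233) + t(567)) = 1/(747 + 5*567) = 1/(747 + 2835) = 1/3582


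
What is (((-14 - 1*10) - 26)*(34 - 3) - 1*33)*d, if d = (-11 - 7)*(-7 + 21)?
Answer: 398916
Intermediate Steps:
d = -252 (d = -18*14 = -252)
(((-14 - 1*10) - 26)*(34 - 3) - 1*33)*d = (((-14 - 1*10) - 26)*(34 - 3) - 1*33)*(-252) = (((-14 - 10) - 26)*31 - 33)*(-252) = ((-24 - 26)*31 - 33)*(-252) = (-50*31 - 33)*(-252) = (-1550 - 33)*(-252) = -1583*(-252) = 398916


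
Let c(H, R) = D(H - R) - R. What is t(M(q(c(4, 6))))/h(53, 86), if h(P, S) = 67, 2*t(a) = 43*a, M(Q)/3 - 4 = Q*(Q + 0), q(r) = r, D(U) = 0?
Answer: 2580/67 ≈ 38.507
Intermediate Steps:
c(H, R) = -R (c(H, R) = 0 - R = -R)
M(Q) = 12 + 3*Q**2 (M(Q) = 12 + 3*(Q*(Q + 0)) = 12 + 3*(Q*Q) = 12 + 3*Q**2)
t(a) = 43*a/2 (t(a) = (43*a)/2 = 43*a/2)
t(M(q(c(4, 6))))/h(53, 86) = (43*(12 + 3*(-1*6)**2)/2)/67 = (43*(12 + 3*(-6)**2)/2)*(1/67) = (43*(12 + 3*36)/2)*(1/67) = (43*(12 + 108)/2)*(1/67) = ((43/2)*120)*(1/67) = 2580*(1/67) = 2580/67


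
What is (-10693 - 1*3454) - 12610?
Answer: -26757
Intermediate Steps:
(-10693 - 1*3454) - 12610 = (-10693 - 3454) - 12610 = -14147 - 12610 = -26757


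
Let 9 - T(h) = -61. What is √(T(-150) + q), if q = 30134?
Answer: 6*√839 ≈ 173.79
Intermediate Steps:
T(h) = 70 (T(h) = 9 - 1*(-61) = 9 + 61 = 70)
√(T(-150) + q) = √(70 + 30134) = √30204 = 6*√839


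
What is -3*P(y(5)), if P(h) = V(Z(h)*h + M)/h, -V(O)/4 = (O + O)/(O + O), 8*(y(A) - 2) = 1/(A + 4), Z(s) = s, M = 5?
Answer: 864/145 ≈ 5.9586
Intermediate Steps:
y(A) = 2 + 1/(8*(4 + A)) (y(A) = 2 + 1/(8*(A + 4)) = 2 + 1/(8*(4 + A)))
V(O) = -4 (V(O) = -4*(O + O)/(O + O) = -4*2*O/(2*O) = -4*2*O*1/(2*O) = -4*1 = -4)
P(h) = -4/h
-3*P(y(5)) = -(-12)/((65 + 16*5)/(8*(4 + 5))) = -(-12)/((1/8)*(65 + 80)/9) = -(-12)/((1/8)*(1/9)*145) = -(-12)/145/72 = -(-12)*72/145 = -3*(-288/145) = 864/145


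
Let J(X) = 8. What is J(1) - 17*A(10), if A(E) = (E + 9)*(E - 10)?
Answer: 8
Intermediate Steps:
A(E) = (-10 + E)*(9 + E) (A(E) = (9 + E)*(-10 + E) = (-10 + E)*(9 + E))
J(1) - 17*A(10) = 8 - 17*(-90 + 10² - 1*10) = 8 - 17*(-90 + 100 - 10) = 8 - 17*0 = 8 + 0 = 8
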